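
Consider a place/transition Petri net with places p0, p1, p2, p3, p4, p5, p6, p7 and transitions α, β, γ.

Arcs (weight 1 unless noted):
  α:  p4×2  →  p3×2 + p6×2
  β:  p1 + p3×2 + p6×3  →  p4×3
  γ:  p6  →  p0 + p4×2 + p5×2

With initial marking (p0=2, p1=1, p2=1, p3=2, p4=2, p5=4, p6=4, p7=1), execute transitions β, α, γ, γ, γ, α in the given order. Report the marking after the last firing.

(p0=5, p1=0, p2=1, p3=4, p4=7, p5=10, p6=2, p7=1)

step 1: fire β:  (p0=2, p1=1, p2=1, p3=2, p4=2, p5=4, p6=4, p7=1) → (p0=2, p1=0, p2=1, p3=0, p4=5, p5=4, p6=1, p7=1)
step 2: fire α:  (p0=2, p1=0, p2=1, p3=0, p4=5, p5=4, p6=1, p7=1) → (p0=2, p1=0, p2=1, p3=2, p4=3, p5=4, p6=3, p7=1)
step 3: fire γ:  (p0=2, p1=0, p2=1, p3=2, p4=3, p5=4, p6=3, p7=1) → (p0=3, p1=0, p2=1, p3=2, p4=5, p5=6, p6=2, p7=1)
step 4: fire γ:  (p0=3, p1=0, p2=1, p3=2, p4=5, p5=6, p6=2, p7=1) → (p0=4, p1=0, p2=1, p3=2, p4=7, p5=8, p6=1, p7=1)
step 5: fire γ:  (p0=4, p1=0, p2=1, p3=2, p4=7, p5=8, p6=1, p7=1) → (p0=5, p1=0, p2=1, p3=2, p4=9, p5=10, p6=0, p7=1)
step 6: fire α:  (p0=5, p1=0, p2=1, p3=2, p4=9, p5=10, p6=0, p7=1) → (p0=5, p1=0, p2=1, p3=4, p4=7, p5=10, p6=2, p7=1)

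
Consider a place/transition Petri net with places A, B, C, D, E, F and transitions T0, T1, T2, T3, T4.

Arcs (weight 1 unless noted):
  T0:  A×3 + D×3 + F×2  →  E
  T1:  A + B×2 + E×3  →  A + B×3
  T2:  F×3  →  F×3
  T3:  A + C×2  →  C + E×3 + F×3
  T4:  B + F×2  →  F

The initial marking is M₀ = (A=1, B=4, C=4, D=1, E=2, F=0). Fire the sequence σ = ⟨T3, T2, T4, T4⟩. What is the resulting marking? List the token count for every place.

(A=0, B=2, C=3, D=1, E=5, F=1)

step 1: fire T3:  (A=1, B=4, C=4, D=1, E=2, F=0) → (A=0, B=4, C=3, D=1, E=5, F=3)
step 2: fire T2:  (A=0, B=4, C=3, D=1, E=5, F=3) → (A=0, B=4, C=3, D=1, E=5, F=3)
step 3: fire T4:  (A=0, B=4, C=3, D=1, E=5, F=3) → (A=0, B=3, C=3, D=1, E=5, F=2)
step 4: fire T4:  (A=0, B=3, C=3, D=1, E=5, F=2) → (A=0, B=2, C=3, D=1, E=5, F=1)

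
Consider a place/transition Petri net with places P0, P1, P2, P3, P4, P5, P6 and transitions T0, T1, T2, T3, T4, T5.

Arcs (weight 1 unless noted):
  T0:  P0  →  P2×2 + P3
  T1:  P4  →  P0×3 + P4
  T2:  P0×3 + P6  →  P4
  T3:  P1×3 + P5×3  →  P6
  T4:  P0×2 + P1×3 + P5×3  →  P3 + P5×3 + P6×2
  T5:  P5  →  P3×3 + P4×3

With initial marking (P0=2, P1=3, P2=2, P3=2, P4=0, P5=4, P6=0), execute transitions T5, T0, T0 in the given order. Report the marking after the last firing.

(P0=0, P1=3, P2=6, P3=7, P4=3, P5=3, P6=0)

step 1: fire T5:  (P0=2, P1=3, P2=2, P3=2, P4=0, P5=4, P6=0) → (P0=2, P1=3, P2=2, P3=5, P4=3, P5=3, P6=0)
step 2: fire T0:  (P0=2, P1=3, P2=2, P3=5, P4=3, P5=3, P6=0) → (P0=1, P1=3, P2=4, P3=6, P4=3, P5=3, P6=0)
step 3: fire T0:  (P0=1, P1=3, P2=4, P3=6, P4=3, P5=3, P6=0) → (P0=0, P1=3, P2=6, P3=7, P4=3, P5=3, P6=0)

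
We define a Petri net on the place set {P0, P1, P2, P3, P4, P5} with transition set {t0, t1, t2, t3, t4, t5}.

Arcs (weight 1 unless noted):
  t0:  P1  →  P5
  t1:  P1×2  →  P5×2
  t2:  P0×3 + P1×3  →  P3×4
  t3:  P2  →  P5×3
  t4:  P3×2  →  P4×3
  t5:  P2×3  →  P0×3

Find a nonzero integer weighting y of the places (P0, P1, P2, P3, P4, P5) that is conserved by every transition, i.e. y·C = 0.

Incidence matrix C (rows=places, cols=transitions):
       t0   t1   t2   t3   t4   t5
   P0   0    0   -3    0    0    3
   P1  -1   -2   -3    0    0    0
   P2   0    0    0   -1    0   -3
   P3   0    0    4    0   -2    0
   P4   0    0    0    0    3    0
   P5   1    2    0    3    0    0

Candidate y = [3, 1, 3, 3, 2, 1]; check y·C column-wise:
  col t0: 3·0 + 1·-1 + 3·0 + 3·0 + 2·0 + 1·1 = 0
  col t1: 3·0 + 1·-2 + 3·0 + 3·0 + 2·0 + 1·2 = 0
  col t2: 3·-3 + 1·-3 + 3·0 + 3·4 + 2·0 + 1·0 = 0
  col t3: 3·0 + 1·0 + 3·-1 + 3·0 + 2·0 + 1·3 = 0
  col t4: 3·0 + 1·0 + 3·0 + 3·-2 + 2·3 + 1·0 = 0
  col t5: 3·3 + 1·0 + 3·-3 + 3·0 + 2·0 + 1·0 = 0

y = (P0:3, P1:1, P2:3, P3:3, P4:2, P5:1)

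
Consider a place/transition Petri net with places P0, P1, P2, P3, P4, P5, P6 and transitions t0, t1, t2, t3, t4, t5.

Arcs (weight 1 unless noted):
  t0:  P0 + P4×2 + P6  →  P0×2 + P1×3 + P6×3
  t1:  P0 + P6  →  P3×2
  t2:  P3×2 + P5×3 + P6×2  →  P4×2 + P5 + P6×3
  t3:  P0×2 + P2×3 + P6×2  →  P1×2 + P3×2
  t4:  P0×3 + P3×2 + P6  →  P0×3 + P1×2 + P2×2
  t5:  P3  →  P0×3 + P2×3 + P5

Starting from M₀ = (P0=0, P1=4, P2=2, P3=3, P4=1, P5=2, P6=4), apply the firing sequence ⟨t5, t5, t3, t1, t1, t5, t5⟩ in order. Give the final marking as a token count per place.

(P0=8, P1=6, P2=11, P3=5, P4=1, P5=6, P6=0)

step 1: fire t5:  (P0=0, P1=4, P2=2, P3=3, P4=1, P5=2, P6=4) → (P0=3, P1=4, P2=5, P3=2, P4=1, P5=3, P6=4)
step 2: fire t5:  (P0=3, P1=4, P2=5, P3=2, P4=1, P5=3, P6=4) → (P0=6, P1=4, P2=8, P3=1, P4=1, P5=4, P6=4)
step 3: fire t3:  (P0=6, P1=4, P2=8, P3=1, P4=1, P5=4, P6=4) → (P0=4, P1=6, P2=5, P3=3, P4=1, P5=4, P6=2)
step 4: fire t1:  (P0=4, P1=6, P2=5, P3=3, P4=1, P5=4, P6=2) → (P0=3, P1=6, P2=5, P3=5, P4=1, P5=4, P6=1)
step 5: fire t1:  (P0=3, P1=6, P2=5, P3=5, P4=1, P5=4, P6=1) → (P0=2, P1=6, P2=5, P3=7, P4=1, P5=4, P6=0)
step 6: fire t5:  (P0=2, P1=6, P2=5, P3=7, P4=1, P5=4, P6=0) → (P0=5, P1=6, P2=8, P3=6, P4=1, P5=5, P6=0)
step 7: fire t5:  (P0=5, P1=6, P2=8, P3=6, P4=1, P5=5, P6=0) → (P0=8, P1=6, P2=11, P3=5, P4=1, P5=6, P6=0)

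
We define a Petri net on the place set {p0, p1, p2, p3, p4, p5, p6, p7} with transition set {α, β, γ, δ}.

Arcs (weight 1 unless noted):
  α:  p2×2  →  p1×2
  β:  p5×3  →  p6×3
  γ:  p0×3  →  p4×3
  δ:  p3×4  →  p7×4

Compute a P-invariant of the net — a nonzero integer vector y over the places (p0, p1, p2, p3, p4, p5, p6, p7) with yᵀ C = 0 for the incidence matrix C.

Incidence matrix C (rows=places, cols=transitions):
        α    β    γ    δ
   p0   0    0   -3    0
   p1   2    0    0    0
   p2  -2    0    0    0
   p3   0    0    0   -4
   p4   0    0    3    0
   p5   0   -3    0    0
   p6   0    3    0    0
   p7   0    0    0    4

Candidate y = [0, 1, 1, 0, 0, 0, 0, 0]; check y·C column-wise:
  col α: 1·2 + 1·-2 = 0
  col β: 1·0 + 1·0 + 0·-3 + 0·3 = 0
  col γ: 0·-3 + 1·0 + 1·0 + 0·3 = 0
  col δ: 1·0 + 1·0 + 0·-4 + 0·4 = 0

y = (p0:0, p1:1, p2:1, p3:0, p4:0, p5:0, p6:0, p7:0)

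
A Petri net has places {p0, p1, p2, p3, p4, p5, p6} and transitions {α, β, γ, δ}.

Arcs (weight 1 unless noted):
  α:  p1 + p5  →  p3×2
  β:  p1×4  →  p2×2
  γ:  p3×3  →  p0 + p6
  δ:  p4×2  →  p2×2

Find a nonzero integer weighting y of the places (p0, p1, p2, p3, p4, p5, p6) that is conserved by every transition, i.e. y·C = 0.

y = (p0:3, p1:2, p2:4, p3:1, p4:4, p5:0, p6:0)

Incidence matrix C (rows=places, cols=transitions):
        α    β    γ    δ
   p0   0    0    1    0
   p1  -1   -4    0    0
   p2   0    2    0    2
   p3   2    0   -3    0
   p4   0    0    0   -2
   p5  -1    0    0    0
   p6   0    0    1    0

Candidate y = [3, 2, 4, 1, 4, 0, 0]; check y·C column-wise:
  col α: 3·0 + 2·-1 + 4·0 + 1·2 + 4·0 + 0·-1 = 0
  col β: 3·0 + 2·-4 + 4·2 + 1·0 + 4·0 = 0
  col γ: 3·1 + 2·0 + 4·0 + 1·-3 + 4·0 + 0·1 = 0
  col δ: 3·0 + 2·0 + 4·2 + 1·0 + 4·-2 = 0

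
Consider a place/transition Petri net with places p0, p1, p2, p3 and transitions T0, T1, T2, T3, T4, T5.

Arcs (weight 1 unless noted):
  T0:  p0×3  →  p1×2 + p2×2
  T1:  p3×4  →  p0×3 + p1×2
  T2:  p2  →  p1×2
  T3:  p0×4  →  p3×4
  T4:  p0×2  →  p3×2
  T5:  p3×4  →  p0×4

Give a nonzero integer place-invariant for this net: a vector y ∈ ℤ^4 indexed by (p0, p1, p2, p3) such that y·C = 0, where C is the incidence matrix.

y = (p0:2, p1:1, p2:2, p3:2)

Incidence matrix C (rows=places, cols=transitions):
       T0   T1   T2   T3   T4   T5
   p0  -3    3    0   -4   -2    4
   p1   2    2    2    0    0    0
   p2   2    0   -1    0    0    0
   p3   0   -4    0    4    2   -4

Candidate y = [2, 1, 2, 2]; check y·C column-wise:
  col T0: 2·-3 + 1·2 + 2·2 + 2·0 = 0
  col T1: 2·3 + 1·2 + 2·0 + 2·-4 = 0
  col T2: 2·0 + 1·2 + 2·-1 + 2·0 = 0
  col T3: 2·-4 + 1·0 + 2·0 + 2·4 = 0
  col T4: 2·-2 + 1·0 + 2·0 + 2·2 = 0
  col T5: 2·4 + 1·0 + 2·0 + 2·-4 = 0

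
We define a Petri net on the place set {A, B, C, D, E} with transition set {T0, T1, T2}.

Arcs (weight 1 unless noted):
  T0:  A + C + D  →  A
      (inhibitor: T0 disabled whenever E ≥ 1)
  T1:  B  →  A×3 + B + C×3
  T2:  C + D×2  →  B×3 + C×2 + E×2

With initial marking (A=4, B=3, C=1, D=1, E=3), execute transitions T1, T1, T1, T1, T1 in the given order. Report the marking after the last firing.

(A=19, B=3, C=16, D=1, E=3)

step 1: fire T1:  (A=4, B=3, C=1, D=1, E=3) → (A=7, B=3, C=4, D=1, E=3)
step 2: fire T1:  (A=7, B=3, C=4, D=1, E=3) → (A=10, B=3, C=7, D=1, E=3)
step 3: fire T1:  (A=10, B=3, C=7, D=1, E=3) → (A=13, B=3, C=10, D=1, E=3)
step 4: fire T1:  (A=13, B=3, C=10, D=1, E=3) → (A=16, B=3, C=13, D=1, E=3)
step 5: fire T1:  (A=16, B=3, C=13, D=1, E=3) → (A=19, B=3, C=16, D=1, E=3)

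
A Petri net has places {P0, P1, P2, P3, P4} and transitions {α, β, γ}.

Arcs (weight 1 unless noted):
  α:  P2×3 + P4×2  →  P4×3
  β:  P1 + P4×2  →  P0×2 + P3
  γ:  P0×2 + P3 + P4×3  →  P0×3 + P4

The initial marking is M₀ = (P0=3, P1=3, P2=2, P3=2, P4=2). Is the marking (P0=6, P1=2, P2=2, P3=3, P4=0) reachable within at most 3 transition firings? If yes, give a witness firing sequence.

NO — not reachable within 3 firings

depth 0: 1 marking
depth 1: 2 markings reached so far
depth 2: 2 markings reached so far
(frontier empty at depth 2; search complete)
target is not among the 2 markings reachable within 3 steps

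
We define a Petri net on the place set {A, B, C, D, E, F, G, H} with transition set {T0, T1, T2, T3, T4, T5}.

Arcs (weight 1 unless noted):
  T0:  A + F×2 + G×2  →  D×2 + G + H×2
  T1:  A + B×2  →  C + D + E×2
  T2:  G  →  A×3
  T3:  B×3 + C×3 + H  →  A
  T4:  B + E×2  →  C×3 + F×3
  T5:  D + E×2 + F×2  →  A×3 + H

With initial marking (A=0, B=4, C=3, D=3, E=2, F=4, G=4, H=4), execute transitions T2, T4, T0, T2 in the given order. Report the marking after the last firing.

step 1: fire T2:  (A=0, B=4, C=3, D=3, E=2, F=4, G=4, H=4) → (A=3, B=4, C=3, D=3, E=2, F=4, G=3, H=4)
step 2: fire T4:  (A=3, B=4, C=3, D=3, E=2, F=4, G=3, H=4) → (A=3, B=3, C=6, D=3, E=0, F=7, G=3, H=4)
step 3: fire T0:  (A=3, B=3, C=6, D=3, E=0, F=7, G=3, H=4) → (A=2, B=3, C=6, D=5, E=0, F=5, G=2, H=6)
step 4: fire T2:  (A=2, B=3, C=6, D=5, E=0, F=5, G=2, H=6) → (A=5, B=3, C=6, D=5, E=0, F=5, G=1, H=6)

(A=5, B=3, C=6, D=5, E=0, F=5, G=1, H=6)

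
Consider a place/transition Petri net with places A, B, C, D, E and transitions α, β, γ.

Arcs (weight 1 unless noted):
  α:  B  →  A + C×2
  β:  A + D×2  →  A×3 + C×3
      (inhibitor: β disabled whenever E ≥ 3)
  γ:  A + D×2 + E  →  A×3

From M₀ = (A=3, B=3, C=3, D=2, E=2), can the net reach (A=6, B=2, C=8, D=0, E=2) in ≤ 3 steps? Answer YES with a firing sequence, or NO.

step 1: fire α:  (A=3, B=3, C=3, D=2, E=2) → (A=4, B=2, C=5, D=2, E=2)
step 2: fire β:  (A=4, B=2, C=5, D=2, E=2) → (A=6, B=2, C=8, D=0, E=2)

YES — reachable via ⟨α, β⟩ (2 firings)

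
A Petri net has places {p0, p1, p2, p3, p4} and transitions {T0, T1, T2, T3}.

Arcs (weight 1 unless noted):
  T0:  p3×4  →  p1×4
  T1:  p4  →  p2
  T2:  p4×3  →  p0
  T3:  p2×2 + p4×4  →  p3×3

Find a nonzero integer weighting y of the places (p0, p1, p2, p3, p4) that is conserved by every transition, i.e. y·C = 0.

y = (p0:3, p1:2, p2:1, p3:2, p4:1)

Incidence matrix C (rows=places, cols=transitions):
       T0   T1   T2   T3
   p0   0    0    1    0
   p1   4    0    0    0
   p2   0    1    0   -2
   p3  -4    0    0    3
   p4   0   -1   -3   -4

Candidate y = [3, 2, 1, 2, 1]; check y·C column-wise:
  col T0: 3·0 + 2·4 + 1·0 + 2·-4 + 1·0 = 0
  col T1: 3·0 + 2·0 + 1·1 + 2·0 + 1·-1 = 0
  col T2: 3·1 + 2·0 + 1·0 + 2·0 + 1·-3 = 0
  col T3: 3·0 + 2·0 + 1·-2 + 2·3 + 1·-4 = 0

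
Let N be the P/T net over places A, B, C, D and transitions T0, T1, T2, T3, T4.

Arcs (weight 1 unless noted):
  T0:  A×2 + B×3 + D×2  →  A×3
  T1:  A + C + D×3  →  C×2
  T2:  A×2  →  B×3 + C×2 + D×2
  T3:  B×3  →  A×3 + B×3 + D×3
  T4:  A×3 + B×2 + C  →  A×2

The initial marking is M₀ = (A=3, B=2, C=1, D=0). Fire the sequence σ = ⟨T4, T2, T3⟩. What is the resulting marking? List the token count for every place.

step 1: fire T4:  (A=3, B=2, C=1, D=0) → (A=2, B=0, C=0, D=0)
step 2: fire T2:  (A=2, B=0, C=0, D=0) → (A=0, B=3, C=2, D=2)
step 3: fire T3:  (A=0, B=3, C=2, D=2) → (A=3, B=3, C=2, D=5)

(A=3, B=3, C=2, D=5)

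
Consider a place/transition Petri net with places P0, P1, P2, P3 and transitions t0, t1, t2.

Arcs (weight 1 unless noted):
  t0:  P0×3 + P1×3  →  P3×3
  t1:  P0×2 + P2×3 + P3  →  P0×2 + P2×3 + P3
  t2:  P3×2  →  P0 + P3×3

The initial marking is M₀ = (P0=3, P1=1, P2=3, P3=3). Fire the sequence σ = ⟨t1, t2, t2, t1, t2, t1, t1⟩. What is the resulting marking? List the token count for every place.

step 1: fire t1:  (P0=3, P1=1, P2=3, P3=3) → (P0=3, P1=1, P2=3, P3=3)
step 2: fire t2:  (P0=3, P1=1, P2=3, P3=3) → (P0=4, P1=1, P2=3, P3=4)
step 3: fire t2:  (P0=4, P1=1, P2=3, P3=4) → (P0=5, P1=1, P2=3, P3=5)
step 4: fire t1:  (P0=5, P1=1, P2=3, P3=5) → (P0=5, P1=1, P2=3, P3=5)
step 5: fire t2:  (P0=5, P1=1, P2=3, P3=5) → (P0=6, P1=1, P2=3, P3=6)
step 6: fire t1:  (P0=6, P1=1, P2=3, P3=6) → (P0=6, P1=1, P2=3, P3=6)
step 7: fire t1:  (P0=6, P1=1, P2=3, P3=6) → (P0=6, P1=1, P2=3, P3=6)

(P0=6, P1=1, P2=3, P3=6)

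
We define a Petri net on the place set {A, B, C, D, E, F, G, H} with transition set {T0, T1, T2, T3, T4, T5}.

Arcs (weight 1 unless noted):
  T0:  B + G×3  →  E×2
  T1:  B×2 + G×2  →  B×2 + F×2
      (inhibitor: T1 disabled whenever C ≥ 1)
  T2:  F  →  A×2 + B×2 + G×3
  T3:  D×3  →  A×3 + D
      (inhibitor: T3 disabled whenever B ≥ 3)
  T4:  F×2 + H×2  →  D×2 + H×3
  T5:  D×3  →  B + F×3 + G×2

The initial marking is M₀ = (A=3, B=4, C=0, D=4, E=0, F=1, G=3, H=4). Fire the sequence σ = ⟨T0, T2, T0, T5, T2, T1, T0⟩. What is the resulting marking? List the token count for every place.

step 1: fire T0:  (A=3, B=4, C=0, D=4, E=0, F=1, G=3, H=4) → (A=3, B=3, C=0, D=4, E=2, F=1, G=0, H=4)
step 2: fire T2:  (A=3, B=3, C=0, D=4, E=2, F=1, G=0, H=4) → (A=5, B=5, C=0, D=4, E=2, F=0, G=3, H=4)
step 3: fire T0:  (A=5, B=5, C=0, D=4, E=2, F=0, G=3, H=4) → (A=5, B=4, C=0, D=4, E=4, F=0, G=0, H=4)
step 4: fire T5:  (A=5, B=4, C=0, D=4, E=4, F=0, G=0, H=4) → (A=5, B=5, C=0, D=1, E=4, F=3, G=2, H=4)
step 5: fire T2:  (A=5, B=5, C=0, D=1, E=4, F=3, G=2, H=4) → (A=7, B=7, C=0, D=1, E=4, F=2, G=5, H=4)
step 6: fire T1:  (A=7, B=7, C=0, D=1, E=4, F=2, G=5, H=4) → (A=7, B=7, C=0, D=1, E=4, F=4, G=3, H=4)
step 7: fire T0:  (A=7, B=7, C=0, D=1, E=4, F=4, G=3, H=4) → (A=7, B=6, C=0, D=1, E=6, F=4, G=0, H=4)

(A=7, B=6, C=0, D=1, E=6, F=4, G=0, H=4)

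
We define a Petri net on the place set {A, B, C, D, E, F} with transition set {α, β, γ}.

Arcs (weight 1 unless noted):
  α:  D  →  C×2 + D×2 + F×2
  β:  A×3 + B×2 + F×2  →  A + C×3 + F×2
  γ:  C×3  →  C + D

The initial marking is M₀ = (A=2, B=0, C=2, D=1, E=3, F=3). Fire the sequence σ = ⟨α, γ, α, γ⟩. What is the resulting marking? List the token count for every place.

step 1: fire α:  (A=2, B=0, C=2, D=1, E=3, F=3) → (A=2, B=0, C=4, D=2, E=3, F=5)
step 2: fire γ:  (A=2, B=0, C=4, D=2, E=3, F=5) → (A=2, B=0, C=2, D=3, E=3, F=5)
step 3: fire α:  (A=2, B=0, C=2, D=3, E=3, F=5) → (A=2, B=0, C=4, D=4, E=3, F=7)
step 4: fire γ:  (A=2, B=0, C=4, D=4, E=3, F=7) → (A=2, B=0, C=2, D=5, E=3, F=7)

(A=2, B=0, C=2, D=5, E=3, F=7)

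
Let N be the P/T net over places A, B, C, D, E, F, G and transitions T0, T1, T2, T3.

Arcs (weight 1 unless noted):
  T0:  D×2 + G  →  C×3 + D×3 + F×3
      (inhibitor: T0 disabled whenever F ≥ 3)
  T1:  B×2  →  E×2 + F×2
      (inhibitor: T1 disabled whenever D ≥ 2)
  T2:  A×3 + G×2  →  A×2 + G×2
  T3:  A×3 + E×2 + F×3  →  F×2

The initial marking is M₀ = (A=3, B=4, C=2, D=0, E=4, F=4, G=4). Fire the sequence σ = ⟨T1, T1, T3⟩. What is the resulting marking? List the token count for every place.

(A=0, B=0, C=2, D=0, E=6, F=7, G=4)

step 1: fire T1:  (A=3, B=4, C=2, D=0, E=4, F=4, G=4) → (A=3, B=2, C=2, D=0, E=6, F=6, G=4)
step 2: fire T1:  (A=3, B=2, C=2, D=0, E=6, F=6, G=4) → (A=3, B=0, C=2, D=0, E=8, F=8, G=4)
step 3: fire T3:  (A=3, B=0, C=2, D=0, E=8, F=8, G=4) → (A=0, B=0, C=2, D=0, E=6, F=7, G=4)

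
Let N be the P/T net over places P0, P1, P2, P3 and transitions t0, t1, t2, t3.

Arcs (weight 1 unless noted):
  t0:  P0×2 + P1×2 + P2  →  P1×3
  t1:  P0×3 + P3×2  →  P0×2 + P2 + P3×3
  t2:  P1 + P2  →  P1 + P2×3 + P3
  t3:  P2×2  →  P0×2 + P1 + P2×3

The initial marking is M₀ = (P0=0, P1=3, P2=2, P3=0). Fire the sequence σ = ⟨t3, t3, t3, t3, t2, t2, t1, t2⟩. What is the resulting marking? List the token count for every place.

step 1: fire t3:  (P0=0, P1=3, P2=2, P3=0) → (P0=2, P1=4, P2=3, P3=0)
step 2: fire t3:  (P0=2, P1=4, P2=3, P3=0) → (P0=4, P1=5, P2=4, P3=0)
step 3: fire t3:  (P0=4, P1=5, P2=4, P3=0) → (P0=6, P1=6, P2=5, P3=0)
step 4: fire t3:  (P0=6, P1=6, P2=5, P3=0) → (P0=8, P1=7, P2=6, P3=0)
step 5: fire t2:  (P0=8, P1=7, P2=6, P3=0) → (P0=8, P1=7, P2=8, P3=1)
step 6: fire t2:  (P0=8, P1=7, P2=8, P3=1) → (P0=8, P1=7, P2=10, P3=2)
step 7: fire t1:  (P0=8, P1=7, P2=10, P3=2) → (P0=7, P1=7, P2=11, P3=3)
step 8: fire t2:  (P0=7, P1=7, P2=11, P3=3) → (P0=7, P1=7, P2=13, P3=4)

(P0=7, P1=7, P2=13, P3=4)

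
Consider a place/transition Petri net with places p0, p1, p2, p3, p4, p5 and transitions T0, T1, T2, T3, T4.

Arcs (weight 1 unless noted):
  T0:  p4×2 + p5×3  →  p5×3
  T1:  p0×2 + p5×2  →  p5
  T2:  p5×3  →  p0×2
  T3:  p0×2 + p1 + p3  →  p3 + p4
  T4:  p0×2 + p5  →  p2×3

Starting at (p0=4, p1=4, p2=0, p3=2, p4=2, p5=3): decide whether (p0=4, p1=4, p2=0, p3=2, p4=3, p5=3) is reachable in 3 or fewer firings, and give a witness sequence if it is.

depth 0: 1 marking
depth 1: 6 markings reached so far
depth 2: 17 markings reached so far
depth 3: 25 markings reached so far
target is not among the 25 markings reachable within 3 steps

NO — not reachable within 3 firings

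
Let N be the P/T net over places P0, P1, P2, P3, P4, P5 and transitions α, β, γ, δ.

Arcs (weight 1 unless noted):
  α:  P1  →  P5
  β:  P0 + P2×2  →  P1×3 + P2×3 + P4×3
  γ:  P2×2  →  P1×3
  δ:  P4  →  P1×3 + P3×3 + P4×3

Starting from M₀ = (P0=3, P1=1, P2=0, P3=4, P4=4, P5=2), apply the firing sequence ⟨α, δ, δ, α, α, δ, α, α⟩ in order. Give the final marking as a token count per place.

step 1: fire α:  (P0=3, P1=1, P2=0, P3=4, P4=4, P5=2) → (P0=3, P1=0, P2=0, P3=4, P4=4, P5=3)
step 2: fire δ:  (P0=3, P1=0, P2=0, P3=4, P4=4, P5=3) → (P0=3, P1=3, P2=0, P3=7, P4=6, P5=3)
step 3: fire δ:  (P0=3, P1=3, P2=0, P3=7, P4=6, P5=3) → (P0=3, P1=6, P2=0, P3=10, P4=8, P5=3)
step 4: fire α:  (P0=3, P1=6, P2=0, P3=10, P4=8, P5=3) → (P0=3, P1=5, P2=0, P3=10, P4=8, P5=4)
step 5: fire α:  (P0=3, P1=5, P2=0, P3=10, P4=8, P5=4) → (P0=3, P1=4, P2=0, P3=10, P4=8, P5=5)
step 6: fire δ:  (P0=3, P1=4, P2=0, P3=10, P4=8, P5=5) → (P0=3, P1=7, P2=0, P3=13, P4=10, P5=5)
step 7: fire α:  (P0=3, P1=7, P2=0, P3=13, P4=10, P5=5) → (P0=3, P1=6, P2=0, P3=13, P4=10, P5=6)
step 8: fire α:  (P0=3, P1=6, P2=0, P3=13, P4=10, P5=6) → (P0=3, P1=5, P2=0, P3=13, P4=10, P5=7)

(P0=3, P1=5, P2=0, P3=13, P4=10, P5=7)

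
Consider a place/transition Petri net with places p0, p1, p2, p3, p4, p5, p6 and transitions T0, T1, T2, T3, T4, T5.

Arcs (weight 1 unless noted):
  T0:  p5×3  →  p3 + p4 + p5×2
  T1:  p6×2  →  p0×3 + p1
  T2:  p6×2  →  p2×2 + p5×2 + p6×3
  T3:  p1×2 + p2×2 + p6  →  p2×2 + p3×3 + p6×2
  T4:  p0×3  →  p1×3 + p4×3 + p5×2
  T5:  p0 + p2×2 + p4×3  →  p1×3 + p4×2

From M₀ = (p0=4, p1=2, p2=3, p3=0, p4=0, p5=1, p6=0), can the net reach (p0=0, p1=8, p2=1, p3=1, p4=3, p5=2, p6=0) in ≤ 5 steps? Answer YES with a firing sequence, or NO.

step 1: fire T4:  (p0=4, p1=2, p2=3, p3=0, p4=0, p5=1, p6=0) → (p0=1, p1=5, p2=3, p3=0, p4=3, p5=3, p6=0)
step 2: fire T0:  (p0=1, p1=5, p2=3, p3=0, p4=3, p5=3, p6=0) → (p0=1, p1=5, p2=3, p3=1, p4=4, p5=2, p6=0)
step 3: fire T5:  (p0=1, p1=5, p2=3, p3=1, p4=4, p5=2, p6=0) → (p0=0, p1=8, p2=1, p3=1, p4=3, p5=2, p6=0)

YES — reachable via ⟨T4, T0, T5⟩ (3 firings)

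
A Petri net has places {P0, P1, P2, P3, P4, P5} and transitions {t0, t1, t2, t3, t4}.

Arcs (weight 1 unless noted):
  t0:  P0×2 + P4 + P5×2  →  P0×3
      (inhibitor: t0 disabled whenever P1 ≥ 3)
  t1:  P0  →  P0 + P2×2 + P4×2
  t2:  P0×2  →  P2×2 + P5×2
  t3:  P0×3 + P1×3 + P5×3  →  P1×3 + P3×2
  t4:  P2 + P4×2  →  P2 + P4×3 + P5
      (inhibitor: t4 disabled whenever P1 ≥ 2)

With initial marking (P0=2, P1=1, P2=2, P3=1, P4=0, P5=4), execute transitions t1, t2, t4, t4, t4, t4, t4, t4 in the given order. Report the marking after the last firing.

step 1: fire t1:  (P0=2, P1=1, P2=2, P3=1, P4=0, P5=4) → (P0=2, P1=1, P2=4, P3=1, P4=2, P5=4)
step 2: fire t2:  (P0=2, P1=1, P2=4, P3=1, P4=2, P5=4) → (P0=0, P1=1, P2=6, P3=1, P4=2, P5=6)
step 3: fire t4:  (P0=0, P1=1, P2=6, P3=1, P4=2, P5=6) → (P0=0, P1=1, P2=6, P3=1, P4=3, P5=7)
step 4: fire t4:  (P0=0, P1=1, P2=6, P3=1, P4=3, P5=7) → (P0=0, P1=1, P2=6, P3=1, P4=4, P5=8)
step 5: fire t4:  (P0=0, P1=1, P2=6, P3=1, P4=4, P5=8) → (P0=0, P1=1, P2=6, P3=1, P4=5, P5=9)
step 6: fire t4:  (P0=0, P1=1, P2=6, P3=1, P4=5, P5=9) → (P0=0, P1=1, P2=6, P3=1, P4=6, P5=10)
step 7: fire t4:  (P0=0, P1=1, P2=6, P3=1, P4=6, P5=10) → (P0=0, P1=1, P2=6, P3=1, P4=7, P5=11)
step 8: fire t4:  (P0=0, P1=1, P2=6, P3=1, P4=7, P5=11) → (P0=0, P1=1, P2=6, P3=1, P4=8, P5=12)

(P0=0, P1=1, P2=6, P3=1, P4=8, P5=12)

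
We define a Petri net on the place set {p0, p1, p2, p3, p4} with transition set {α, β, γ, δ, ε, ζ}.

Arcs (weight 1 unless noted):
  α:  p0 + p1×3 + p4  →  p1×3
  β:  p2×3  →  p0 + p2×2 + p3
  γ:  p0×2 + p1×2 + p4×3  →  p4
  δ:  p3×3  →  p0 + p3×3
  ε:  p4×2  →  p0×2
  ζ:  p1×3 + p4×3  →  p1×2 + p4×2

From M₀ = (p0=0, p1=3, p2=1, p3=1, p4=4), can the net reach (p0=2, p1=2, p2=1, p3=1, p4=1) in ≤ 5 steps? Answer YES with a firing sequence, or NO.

step 1: fire ζ:  (p0=0, p1=3, p2=1, p3=1, p4=4) → (p0=0, p1=2, p2=1, p3=1, p4=3)
step 2: fire ε:  (p0=0, p1=2, p2=1, p3=1, p4=3) → (p0=2, p1=2, p2=1, p3=1, p4=1)

YES — reachable via ⟨ζ, ε⟩ (2 firings)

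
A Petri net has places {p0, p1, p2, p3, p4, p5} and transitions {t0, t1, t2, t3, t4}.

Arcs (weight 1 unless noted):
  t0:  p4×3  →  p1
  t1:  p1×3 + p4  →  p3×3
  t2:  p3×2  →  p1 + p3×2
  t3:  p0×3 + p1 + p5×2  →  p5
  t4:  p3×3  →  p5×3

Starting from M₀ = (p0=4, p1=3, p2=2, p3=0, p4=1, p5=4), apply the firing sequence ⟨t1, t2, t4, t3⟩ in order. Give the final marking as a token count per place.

(p0=1, p1=0, p2=2, p3=0, p4=0, p5=6)

step 1: fire t1:  (p0=4, p1=3, p2=2, p3=0, p4=1, p5=4) → (p0=4, p1=0, p2=2, p3=3, p4=0, p5=4)
step 2: fire t2:  (p0=4, p1=0, p2=2, p3=3, p4=0, p5=4) → (p0=4, p1=1, p2=2, p3=3, p4=0, p5=4)
step 3: fire t4:  (p0=4, p1=1, p2=2, p3=3, p4=0, p5=4) → (p0=4, p1=1, p2=2, p3=0, p4=0, p5=7)
step 4: fire t3:  (p0=4, p1=1, p2=2, p3=0, p4=0, p5=7) → (p0=1, p1=0, p2=2, p3=0, p4=0, p5=6)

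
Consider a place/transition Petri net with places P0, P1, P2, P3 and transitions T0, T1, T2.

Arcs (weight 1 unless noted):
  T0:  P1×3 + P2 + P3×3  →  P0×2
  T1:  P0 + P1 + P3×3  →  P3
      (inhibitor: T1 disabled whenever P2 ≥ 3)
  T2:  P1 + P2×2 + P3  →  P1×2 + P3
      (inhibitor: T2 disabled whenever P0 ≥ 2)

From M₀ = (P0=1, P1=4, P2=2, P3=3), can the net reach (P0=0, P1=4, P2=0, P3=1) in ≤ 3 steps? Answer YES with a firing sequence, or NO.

YES — reachable via ⟨T1, T2⟩ (2 firings)

step 1: fire T1:  (P0=1, P1=4, P2=2, P3=3) → (P0=0, P1=3, P2=2, P3=1)
step 2: fire T2:  (P0=0, P1=3, P2=2, P3=1) → (P0=0, P1=4, P2=0, P3=1)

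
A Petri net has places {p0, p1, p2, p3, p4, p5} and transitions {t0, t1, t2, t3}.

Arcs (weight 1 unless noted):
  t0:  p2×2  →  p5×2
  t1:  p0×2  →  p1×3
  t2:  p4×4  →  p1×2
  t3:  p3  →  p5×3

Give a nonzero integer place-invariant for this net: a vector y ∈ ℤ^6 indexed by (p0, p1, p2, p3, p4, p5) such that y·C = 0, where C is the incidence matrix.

y = (p0:3, p1:2, p2:0, p3:0, p4:1, p5:0)

Incidence matrix C (rows=places, cols=transitions):
       t0   t1   t2   t3
   p0   0   -2    0    0
   p1   0    3    2    0
   p2  -2    0    0    0
   p3   0    0    0   -1
   p4   0    0   -4    0
   p5   2    0    0    3

Candidate y = [3, 2, 0, 0, 1, 0]; check y·C column-wise:
  col t0: 3·0 + 2·0 + 0·-2 + 1·0 + 0·2 = 0
  col t1: 3·-2 + 2·3 + 1·0 = 0
  col t2: 3·0 + 2·2 + 1·-4 = 0
  col t3: 3·0 + 2·0 + 0·-1 + 1·0 + 0·3 = 0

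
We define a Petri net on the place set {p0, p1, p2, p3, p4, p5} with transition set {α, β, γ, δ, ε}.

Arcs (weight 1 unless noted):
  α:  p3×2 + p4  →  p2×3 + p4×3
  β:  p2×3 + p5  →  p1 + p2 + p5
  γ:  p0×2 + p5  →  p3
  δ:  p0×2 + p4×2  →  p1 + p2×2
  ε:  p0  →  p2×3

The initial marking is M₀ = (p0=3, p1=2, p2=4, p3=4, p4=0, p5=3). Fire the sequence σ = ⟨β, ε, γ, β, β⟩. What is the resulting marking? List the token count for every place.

(p0=0, p1=5, p2=1, p3=5, p4=0, p5=2)

step 1: fire β:  (p0=3, p1=2, p2=4, p3=4, p4=0, p5=3) → (p0=3, p1=3, p2=2, p3=4, p4=0, p5=3)
step 2: fire ε:  (p0=3, p1=3, p2=2, p3=4, p4=0, p5=3) → (p0=2, p1=3, p2=5, p3=4, p4=0, p5=3)
step 3: fire γ:  (p0=2, p1=3, p2=5, p3=4, p4=0, p5=3) → (p0=0, p1=3, p2=5, p3=5, p4=0, p5=2)
step 4: fire β:  (p0=0, p1=3, p2=5, p3=5, p4=0, p5=2) → (p0=0, p1=4, p2=3, p3=5, p4=0, p5=2)
step 5: fire β:  (p0=0, p1=4, p2=3, p3=5, p4=0, p5=2) → (p0=0, p1=5, p2=1, p3=5, p4=0, p5=2)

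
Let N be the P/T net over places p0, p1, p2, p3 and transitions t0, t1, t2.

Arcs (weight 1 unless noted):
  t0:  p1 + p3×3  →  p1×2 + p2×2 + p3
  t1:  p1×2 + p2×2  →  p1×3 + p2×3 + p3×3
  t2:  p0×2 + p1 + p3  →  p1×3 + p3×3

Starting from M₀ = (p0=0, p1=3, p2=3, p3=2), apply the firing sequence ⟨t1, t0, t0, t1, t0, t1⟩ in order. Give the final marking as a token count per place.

step 1: fire t1:  (p0=0, p1=3, p2=3, p3=2) → (p0=0, p1=4, p2=4, p3=5)
step 2: fire t0:  (p0=0, p1=4, p2=4, p3=5) → (p0=0, p1=5, p2=6, p3=3)
step 3: fire t0:  (p0=0, p1=5, p2=6, p3=3) → (p0=0, p1=6, p2=8, p3=1)
step 4: fire t1:  (p0=0, p1=6, p2=8, p3=1) → (p0=0, p1=7, p2=9, p3=4)
step 5: fire t0:  (p0=0, p1=7, p2=9, p3=4) → (p0=0, p1=8, p2=11, p3=2)
step 6: fire t1:  (p0=0, p1=8, p2=11, p3=2) → (p0=0, p1=9, p2=12, p3=5)

(p0=0, p1=9, p2=12, p3=5)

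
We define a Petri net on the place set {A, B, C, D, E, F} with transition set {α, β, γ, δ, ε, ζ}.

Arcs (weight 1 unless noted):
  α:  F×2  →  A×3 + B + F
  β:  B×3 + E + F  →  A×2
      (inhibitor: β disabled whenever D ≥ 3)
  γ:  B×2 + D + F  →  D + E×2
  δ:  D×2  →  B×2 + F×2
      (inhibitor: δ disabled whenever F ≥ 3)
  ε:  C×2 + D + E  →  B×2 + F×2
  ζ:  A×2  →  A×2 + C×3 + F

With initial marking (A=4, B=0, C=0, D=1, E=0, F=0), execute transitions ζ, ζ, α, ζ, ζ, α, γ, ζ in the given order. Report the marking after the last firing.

(A=10, B=0, C=15, D=1, E=2, F=2)

step 1: fire ζ:  (A=4, B=0, C=0, D=1, E=0, F=0) → (A=4, B=0, C=3, D=1, E=0, F=1)
step 2: fire ζ:  (A=4, B=0, C=3, D=1, E=0, F=1) → (A=4, B=0, C=6, D=1, E=0, F=2)
step 3: fire α:  (A=4, B=0, C=6, D=1, E=0, F=2) → (A=7, B=1, C=6, D=1, E=0, F=1)
step 4: fire ζ:  (A=7, B=1, C=6, D=1, E=0, F=1) → (A=7, B=1, C=9, D=1, E=0, F=2)
step 5: fire ζ:  (A=7, B=1, C=9, D=1, E=0, F=2) → (A=7, B=1, C=12, D=1, E=0, F=3)
step 6: fire α:  (A=7, B=1, C=12, D=1, E=0, F=3) → (A=10, B=2, C=12, D=1, E=0, F=2)
step 7: fire γ:  (A=10, B=2, C=12, D=1, E=0, F=2) → (A=10, B=0, C=12, D=1, E=2, F=1)
step 8: fire ζ:  (A=10, B=0, C=12, D=1, E=2, F=1) → (A=10, B=0, C=15, D=1, E=2, F=2)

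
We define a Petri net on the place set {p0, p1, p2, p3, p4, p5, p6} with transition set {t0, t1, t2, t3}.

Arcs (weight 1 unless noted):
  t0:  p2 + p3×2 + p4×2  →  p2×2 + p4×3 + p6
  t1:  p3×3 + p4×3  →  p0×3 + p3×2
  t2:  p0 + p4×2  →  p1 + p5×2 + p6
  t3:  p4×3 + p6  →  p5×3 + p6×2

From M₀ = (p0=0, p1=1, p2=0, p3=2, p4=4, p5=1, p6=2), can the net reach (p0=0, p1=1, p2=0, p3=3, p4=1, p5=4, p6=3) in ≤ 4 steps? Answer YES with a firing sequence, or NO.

depth 0: 1 marking
depth 1: 2 markings reached so far
depth 2: 2 markings reached so far
(frontier empty at depth 2; search complete)
target is not among the 2 markings reachable within 4 steps

NO — not reachable within 4 firings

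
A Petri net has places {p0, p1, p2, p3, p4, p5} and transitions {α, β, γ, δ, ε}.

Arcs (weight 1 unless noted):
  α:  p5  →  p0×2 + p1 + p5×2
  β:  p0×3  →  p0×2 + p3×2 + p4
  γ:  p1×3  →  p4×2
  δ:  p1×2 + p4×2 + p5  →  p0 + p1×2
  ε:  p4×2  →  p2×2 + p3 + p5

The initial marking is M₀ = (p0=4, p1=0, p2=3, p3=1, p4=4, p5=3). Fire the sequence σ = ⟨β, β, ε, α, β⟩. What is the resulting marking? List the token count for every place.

(p0=3, p1=1, p2=5, p3=8, p4=5, p5=5)

step 1: fire β:  (p0=4, p1=0, p2=3, p3=1, p4=4, p5=3) → (p0=3, p1=0, p2=3, p3=3, p4=5, p5=3)
step 2: fire β:  (p0=3, p1=0, p2=3, p3=3, p4=5, p5=3) → (p0=2, p1=0, p2=3, p3=5, p4=6, p5=3)
step 3: fire ε:  (p0=2, p1=0, p2=3, p3=5, p4=6, p5=3) → (p0=2, p1=0, p2=5, p3=6, p4=4, p5=4)
step 4: fire α:  (p0=2, p1=0, p2=5, p3=6, p4=4, p5=4) → (p0=4, p1=1, p2=5, p3=6, p4=4, p5=5)
step 5: fire β:  (p0=4, p1=1, p2=5, p3=6, p4=4, p5=5) → (p0=3, p1=1, p2=5, p3=8, p4=5, p5=5)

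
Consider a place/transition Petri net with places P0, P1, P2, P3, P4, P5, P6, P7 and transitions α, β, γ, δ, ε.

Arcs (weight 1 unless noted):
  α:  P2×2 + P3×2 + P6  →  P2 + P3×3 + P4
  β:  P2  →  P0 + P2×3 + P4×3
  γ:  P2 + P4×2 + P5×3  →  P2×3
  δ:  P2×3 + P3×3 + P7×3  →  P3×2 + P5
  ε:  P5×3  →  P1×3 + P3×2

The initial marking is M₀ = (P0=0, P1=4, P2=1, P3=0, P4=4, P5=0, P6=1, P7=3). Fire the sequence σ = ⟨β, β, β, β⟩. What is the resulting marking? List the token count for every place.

step 1: fire β:  (P0=0, P1=4, P2=1, P3=0, P4=4, P5=0, P6=1, P7=3) → (P0=1, P1=4, P2=3, P3=0, P4=7, P5=0, P6=1, P7=3)
step 2: fire β:  (P0=1, P1=4, P2=3, P3=0, P4=7, P5=0, P6=1, P7=3) → (P0=2, P1=4, P2=5, P3=0, P4=10, P5=0, P6=1, P7=3)
step 3: fire β:  (P0=2, P1=4, P2=5, P3=0, P4=10, P5=0, P6=1, P7=3) → (P0=3, P1=4, P2=7, P3=0, P4=13, P5=0, P6=1, P7=3)
step 4: fire β:  (P0=3, P1=4, P2=7, P3=0, P4=13, P5=0, P6=1, P7=3) → (P0=4, P1=4, P2=9, P3=0, P4=16, P5=0, P6=1, P7=3)

(P0=4, P1=4, P2=9, P3=0, P4=16, P5=0, P6=1, P7=3)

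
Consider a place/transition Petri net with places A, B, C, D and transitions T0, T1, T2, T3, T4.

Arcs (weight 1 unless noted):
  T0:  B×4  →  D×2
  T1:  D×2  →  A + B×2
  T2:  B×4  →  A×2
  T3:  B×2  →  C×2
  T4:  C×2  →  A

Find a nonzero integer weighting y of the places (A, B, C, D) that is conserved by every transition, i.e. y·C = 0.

y = (A:2, B:1, C:1, D:2)

Incidence matrix C (rows=places, cols=transitions):
       T0   T1   T2   T3   T4
    A   0    1    2    0    1
    B  -4    2   -4   -2    0
    C   0    0    0    2   -2
    D   2   -2    0    0    0

Candidate y = [2, 1, 1, 2]; check y·C column-wise:
  col T0: 2·0 + 1·-4 + 1·0 + 2·2 = 0
  col T1: 2·1 + 1·2 + 1·0 + 2·-2 = 0
  col T2: 2·2 + 1·-4 + 1·0 + 2·0 = 0
  col T3: 2·0 + 1·-2 + 1·2 + 2·0 = 0
  col T4: 2·1 + 1·0 + 1·-2 + 2·0 = 0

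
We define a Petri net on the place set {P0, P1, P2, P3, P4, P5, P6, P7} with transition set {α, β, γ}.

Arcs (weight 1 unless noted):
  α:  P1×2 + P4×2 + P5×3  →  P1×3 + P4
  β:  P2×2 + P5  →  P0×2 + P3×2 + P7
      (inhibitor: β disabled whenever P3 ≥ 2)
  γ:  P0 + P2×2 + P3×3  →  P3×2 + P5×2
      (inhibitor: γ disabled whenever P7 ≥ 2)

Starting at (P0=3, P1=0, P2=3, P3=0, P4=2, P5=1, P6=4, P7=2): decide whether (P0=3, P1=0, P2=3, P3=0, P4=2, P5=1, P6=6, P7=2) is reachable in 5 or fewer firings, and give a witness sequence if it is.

NO — not reachable within 5 firings

depth 0: 1 marking
depth 1: 2 markings reached so far
depth 2: 2 markings reached so far
(frontier empty at depth 2; search complete)
target is not among the 2 markings reachable within 5 steps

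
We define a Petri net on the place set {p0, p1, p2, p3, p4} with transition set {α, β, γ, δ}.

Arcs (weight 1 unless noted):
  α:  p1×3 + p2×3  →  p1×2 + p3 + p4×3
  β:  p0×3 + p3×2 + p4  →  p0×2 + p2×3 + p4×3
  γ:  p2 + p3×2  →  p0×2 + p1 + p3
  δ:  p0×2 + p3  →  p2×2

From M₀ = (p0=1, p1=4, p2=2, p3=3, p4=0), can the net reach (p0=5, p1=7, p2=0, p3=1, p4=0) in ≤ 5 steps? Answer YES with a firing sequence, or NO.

NO — not reachable within 5 firings

depth 0: 1 marking
depth 1: 2 markings reached so far
depth 2: 4 markings reached so far
depth 3: 6 markings reached so far
depth 4: 6 markings reached so far
(frontier empty at depth 4; search complete)
target is not among the 6 markings reachable within 5 steps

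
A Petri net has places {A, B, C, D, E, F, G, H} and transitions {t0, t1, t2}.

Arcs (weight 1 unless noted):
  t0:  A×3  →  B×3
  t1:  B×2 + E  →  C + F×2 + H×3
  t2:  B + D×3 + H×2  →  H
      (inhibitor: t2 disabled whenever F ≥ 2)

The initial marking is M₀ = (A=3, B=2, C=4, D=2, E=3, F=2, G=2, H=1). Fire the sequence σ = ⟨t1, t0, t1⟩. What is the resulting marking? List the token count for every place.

step 1: fire t1:  (A=3, B=2, C=4, D=2, E=3, F=2, G=2, H=1) → (A=3, B=0, C=5, D=2, E=2, F=4, G=2, H=4)
step 2: fire t0:  (A=3, B=0, C=5, D=2, E=2, F=4, G=2, H=4) → (A=0, B=3, C=5, D=2, E=2, F=4, G=2, H=4)
step 3: fire t1:  (A=0, B=3, C=5, D=2, E=2, F=4, G=2, H=4) → (A=0, B=1, C=6, D=2, E=1, F=6, G=2, H=7)

(A=0, B=1, C=6, D=2, E=1, F=6, G=2, H=7)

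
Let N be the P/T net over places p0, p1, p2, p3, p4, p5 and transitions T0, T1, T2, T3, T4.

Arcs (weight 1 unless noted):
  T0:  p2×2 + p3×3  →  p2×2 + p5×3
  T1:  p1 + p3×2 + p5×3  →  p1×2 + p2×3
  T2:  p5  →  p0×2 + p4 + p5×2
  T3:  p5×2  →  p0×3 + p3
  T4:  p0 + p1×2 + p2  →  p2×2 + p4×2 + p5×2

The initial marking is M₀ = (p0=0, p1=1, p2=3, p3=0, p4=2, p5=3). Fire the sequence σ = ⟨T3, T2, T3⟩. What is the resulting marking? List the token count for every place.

(p0=8, p1=1, p2=3, p3=2, p4=3, p5=0)

step 1: fire T3:  (p0=0, p1=1, p2=3, p3=0, p4=2, p5=3) → (p0=3, p1=1, p2=3, p3=1, p4=2, p5=1)
step 2: fire T2:  (p0=3, p1=1, p2=3, p3=1, p4=2, p5=1) → (p0=5, p1=1, p2=3, p3=1, p4=3, p5=2)
step 3: fire T3:  (p0=5, p1=1, p2=3, p3=1, p4=3, p5=2) → (p0=8, p1=1, p2=3, p3=2, p4=3, p5=0)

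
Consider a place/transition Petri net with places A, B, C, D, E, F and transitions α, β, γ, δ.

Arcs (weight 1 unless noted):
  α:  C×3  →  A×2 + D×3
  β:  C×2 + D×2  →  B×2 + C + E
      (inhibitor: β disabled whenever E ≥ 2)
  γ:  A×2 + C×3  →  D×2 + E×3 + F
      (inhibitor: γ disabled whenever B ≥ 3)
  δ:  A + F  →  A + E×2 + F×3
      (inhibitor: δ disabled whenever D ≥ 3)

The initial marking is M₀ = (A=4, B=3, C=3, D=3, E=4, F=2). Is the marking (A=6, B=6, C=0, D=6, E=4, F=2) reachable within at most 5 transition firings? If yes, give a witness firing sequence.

depth 0: 1 marking
depth 1: 2 markings reached so far
depth 2: 2 markings reached so far
(frontier empty at depth 2; search complete)
target is not among the 2 markings reachable within 5 steps

NO — not reachable within 5 firings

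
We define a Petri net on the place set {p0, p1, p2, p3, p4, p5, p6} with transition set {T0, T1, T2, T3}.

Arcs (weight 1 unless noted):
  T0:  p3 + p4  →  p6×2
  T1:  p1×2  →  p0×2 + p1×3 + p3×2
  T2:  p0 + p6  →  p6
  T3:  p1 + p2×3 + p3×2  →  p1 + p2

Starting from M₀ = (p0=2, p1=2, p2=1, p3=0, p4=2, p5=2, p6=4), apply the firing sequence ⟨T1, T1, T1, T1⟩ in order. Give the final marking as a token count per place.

step 1: fire T1:  (p0=2, p1=2, p2=1, p3=0, p4=2, p5=2, p6=4) → (p0=4, p1=3, p2=1, p3=2, p4=2, p5=2, p6=4)
step 2: fire T1:  (p0=4, p1=3, p2=1, p3=2, p4=2, p5=2, p6=4) → (p0=6, p1=4, p2=1, p3=4, p4=2, p5=2, p6=4)
step 3: fire T1:  (p0=6, p1=4, p2=1, p3=4, p4=2, p5=2, p6=4) → (p0=8, p1=5, p2=1, p3=6, p4=2, p5=2, p6=4)
step 4: fire T1:  (p0=8, p1=5, p2=1, p3=6, p4=2, p5=2, p6=4) → (p0=10, p1=6, p2=1, p3=8, p4=2, p5=2, p6=4)

(p0=10, p1=6, p2=1, p3=8, p4=2, p5=2, p6=4)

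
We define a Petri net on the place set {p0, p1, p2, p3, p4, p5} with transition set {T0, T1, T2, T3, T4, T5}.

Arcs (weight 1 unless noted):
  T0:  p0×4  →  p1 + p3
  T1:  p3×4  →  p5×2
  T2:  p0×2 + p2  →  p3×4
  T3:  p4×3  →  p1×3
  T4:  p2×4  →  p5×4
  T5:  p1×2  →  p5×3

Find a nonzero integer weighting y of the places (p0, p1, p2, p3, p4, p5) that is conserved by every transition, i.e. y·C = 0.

Incidence matrix C (rows=places, cols=transitions):
       T0   T1   T2   T3   T4   T5
   p0  -4    0   -2    0    0    0
   p1   1    0    0    3    0   -2
   p2   0    0   -1    0   -4    0
   p3   1   -4    4    0    0    0
   p4   0    0    0   -3    0    0
   p5   0    2    0    0    4    3

Candidate y = [1, 3, 2, 1, 3, 2]; check y·C column-wise:
  col T0: 1·-4 + 3·1 + 2·0 + 1·1 + 3·0 + 2·0 = 0
  col T1: 1·0 + 3·0 + 2·0 + 1·-4 + 3·0 + 2·2 = 0
  col T2: 1·-2 + 3·0 + 2·-1 + 1·4 + 3·0 + 2·0 = 0
  col T3: 1·0 + 3·3 + 2·0 + 1·0 + 3·-3 + 2·0 = 0
  col T4: 1·0 + 3·0 + 2·-4 + 1·0 + 3·0 + 2·4 = 0
  col T5: 1·0 + 3·-2 + 2·0 + 1·0 + 3·0 + 2·3 = 0

y = (p0:1, p1:3, p2:2, p3:1, p4:3, p5:2)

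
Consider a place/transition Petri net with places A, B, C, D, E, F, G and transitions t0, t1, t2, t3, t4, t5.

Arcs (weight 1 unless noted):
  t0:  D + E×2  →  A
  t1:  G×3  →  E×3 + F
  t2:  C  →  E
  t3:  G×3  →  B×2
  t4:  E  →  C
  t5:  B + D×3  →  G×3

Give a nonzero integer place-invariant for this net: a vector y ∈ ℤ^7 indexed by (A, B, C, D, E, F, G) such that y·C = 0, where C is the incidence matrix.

y = (A:2, B:0, C:1, D:0, E:1, F:-3, G:0)

Incidence matrix C (rows=places, cols=transitions):
       t0   t1   t2   t3   t4   t5
    A   1    0    0    0    0    0
    B   0    0    0    2    0   -1
    C   0    0   -1    0    1    0
    D  -1    0    0    0    0   -3
    E  -2    3    1    0   -1    0
    F   0    1    0    0    0    0
    G   0   -3    0   -3    0    3

Candidate y = [2, 0, 1, 0, 1, -3, 0]; check y·C column-wise:
  col t0: 2·1 + 1·0 + 0·-1 + 1·-2 + -3·0 = 0
  col t1: 2·0 + 1·0 + 1·3 + -3·1 + 0·-3 = 0
  col t2: 2·0 + 1·-1 + 1·1 + -3·0 = 0
  col t3: 2·0 + 0·2 + 1·0 + 1·0 + -3·0 + 0·-3 = 0
  col t4: 2·0 + 1·1 + 1·-1 + -3·0 = 0
  col t5: 2·0 + 0·-1 + 1·0 + 0·-3 + 1·0 + -3·0 + 0·3 = 0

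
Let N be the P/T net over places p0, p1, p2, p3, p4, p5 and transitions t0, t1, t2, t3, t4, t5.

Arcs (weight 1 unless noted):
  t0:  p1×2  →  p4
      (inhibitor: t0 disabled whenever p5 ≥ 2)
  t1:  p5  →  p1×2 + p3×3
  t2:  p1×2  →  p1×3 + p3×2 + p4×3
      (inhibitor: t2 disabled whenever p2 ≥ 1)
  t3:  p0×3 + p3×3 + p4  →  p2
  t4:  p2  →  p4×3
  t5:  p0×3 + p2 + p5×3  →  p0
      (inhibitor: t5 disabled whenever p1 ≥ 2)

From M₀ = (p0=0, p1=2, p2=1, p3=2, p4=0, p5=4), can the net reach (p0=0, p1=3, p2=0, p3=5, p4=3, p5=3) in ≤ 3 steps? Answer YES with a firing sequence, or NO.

depth 0: 1 marking
depth 1: 3 markings reached so far
depth 2: 6 markings reached so far
depth 3: 10 markings reached so far
target is not among the 10 markings reachable within 3 steps

NO — not reachable within 3 firings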